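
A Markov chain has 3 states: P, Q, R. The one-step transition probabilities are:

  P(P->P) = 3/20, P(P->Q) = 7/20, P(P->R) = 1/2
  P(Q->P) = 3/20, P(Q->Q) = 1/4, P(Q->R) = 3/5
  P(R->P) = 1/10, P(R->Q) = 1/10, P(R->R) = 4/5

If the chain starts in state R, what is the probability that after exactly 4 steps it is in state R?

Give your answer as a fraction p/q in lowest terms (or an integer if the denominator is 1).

Answer: 14731/20000

Derivation:
Computing P^4 by repeated multiplication:
P^1 =
  P: [3/20, 7/20, 1/2]
  Q: [3/20, 1/4, 3/5]
  R: [1/10, 1/10, 4/5]
P^2 =
  P: [1/8, 19/100, 137/200]
  Q: [3/25, 7/40, 141/200]
  R: [11/100, 7/50, 3/4]
P^3 =
  P: [463/4000, 639/4000, 1449/2000]
  Q: [459/4000, 5/32, 729/1000]
  R: [9/80, 297/2000, 739/1000]
P^4 =
  P: [4551/40000, 1529/10000, 29333/40000]
  Q: [2271/20000, 1217/8000, 29373/40000]
  R: [2261/20000, 94/625, 14731/20000]

(P^4)[R -> R] = 14731/20000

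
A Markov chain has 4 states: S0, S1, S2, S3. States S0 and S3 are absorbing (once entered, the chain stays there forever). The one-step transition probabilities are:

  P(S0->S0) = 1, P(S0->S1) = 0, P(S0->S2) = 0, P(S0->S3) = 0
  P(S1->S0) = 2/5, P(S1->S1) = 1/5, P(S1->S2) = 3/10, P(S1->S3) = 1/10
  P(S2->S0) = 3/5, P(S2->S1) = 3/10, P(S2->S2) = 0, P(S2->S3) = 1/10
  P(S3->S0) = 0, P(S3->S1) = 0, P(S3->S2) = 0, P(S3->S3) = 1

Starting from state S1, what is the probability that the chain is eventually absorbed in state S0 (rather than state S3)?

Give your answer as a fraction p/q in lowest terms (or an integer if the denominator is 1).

Answer: 58/71

Derivation:
Let a_i = P(absorbed in S0 | start in state i).
Boundary conditions: a_S0 = 1, a_S3 = 0.
For each transient state i, a_i = sum_j P(i->j) * a_j:
  a_S1 = 2/5*a_S0 + 1/5*a_S1 + 3/10*a_S2 + 1/10*a_S3
  a_S2 = 3/5*a_S0 + 3/10*a_S1 + 0*a_S2 + 1/10*a_S3

Substituting a_S0 = 1 and a_S3 = 0, rearrange to (I - Q) a = r where r[i] = P(i -> S0):
  [4/5, -3/10] . (a_S1, a_S2) = 2/5
  [-3/10, 1] . (a_S1, a_S2) = 3/5

Solving yields:
  a_S1 = 58/71
  a_S2 = 60/71

Starting state is S1, so the absorption probability is a_S1 = 58/71.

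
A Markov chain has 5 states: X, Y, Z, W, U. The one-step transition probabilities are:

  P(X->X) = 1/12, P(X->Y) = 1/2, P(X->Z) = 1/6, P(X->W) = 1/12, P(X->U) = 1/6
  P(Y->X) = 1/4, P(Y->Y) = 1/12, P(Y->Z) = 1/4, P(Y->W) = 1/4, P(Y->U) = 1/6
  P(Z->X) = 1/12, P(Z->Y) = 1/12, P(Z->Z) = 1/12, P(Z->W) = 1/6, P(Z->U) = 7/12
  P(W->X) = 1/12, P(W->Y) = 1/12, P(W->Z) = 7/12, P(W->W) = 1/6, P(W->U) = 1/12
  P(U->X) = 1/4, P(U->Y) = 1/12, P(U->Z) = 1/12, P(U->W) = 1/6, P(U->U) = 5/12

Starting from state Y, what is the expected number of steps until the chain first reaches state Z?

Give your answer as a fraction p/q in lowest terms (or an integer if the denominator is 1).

Let h_i = expected steps to first reach Z from state i.
Boundary: h_Z = 0.
First-step equations for the other states:
  h_X = 1 + 1/12*h_X + 1/2*h_Y + 1/6*h_Z + 1/12*h_W + 1/6*h_U
  h_Y = 1 + 1/4*h_X + 1/12*h_Y + 1/4*h_Z + 1/4*h_W + 1/6*h_U
  h_W = 1 + 1/12*h_X + 1/12*h_Y + 7/12*h_Z + 1/6*h_W + 1/12*h_U
  h_U = 1 + 1/4*h_X + 1/12*h_Y + 1/12*h_Z + 1/6*h_W + 5/12*h_U

Substituting h_Z = 0 and rearranging gives the linear system (I - Q) h = 1:
  [11/12, -1/2, -1/12, -1/6] . (h_X, h_Y, h_W, h_U) = 1
  [-1/4, 11/12, -1/4, -1/6] . (h_X, h_Y, h_W, h_U) = 1
  [-1/12, -1/12, 5/6, -1/12] . (h_X, h_Y, h_W, h_U) = 1
  [-1/4, -1/12, -1/6, 7/12] . (h_X, h_Y, h_W, h_U) = 1

Solving yields:
  h_X = 712/167
  h_Y = 3176/835
  h_W = 2076/835
  h_U = 4004/835

Starting state is Y, so the expected hitting time is h_Y = 3176/835.

Answer: 3176/835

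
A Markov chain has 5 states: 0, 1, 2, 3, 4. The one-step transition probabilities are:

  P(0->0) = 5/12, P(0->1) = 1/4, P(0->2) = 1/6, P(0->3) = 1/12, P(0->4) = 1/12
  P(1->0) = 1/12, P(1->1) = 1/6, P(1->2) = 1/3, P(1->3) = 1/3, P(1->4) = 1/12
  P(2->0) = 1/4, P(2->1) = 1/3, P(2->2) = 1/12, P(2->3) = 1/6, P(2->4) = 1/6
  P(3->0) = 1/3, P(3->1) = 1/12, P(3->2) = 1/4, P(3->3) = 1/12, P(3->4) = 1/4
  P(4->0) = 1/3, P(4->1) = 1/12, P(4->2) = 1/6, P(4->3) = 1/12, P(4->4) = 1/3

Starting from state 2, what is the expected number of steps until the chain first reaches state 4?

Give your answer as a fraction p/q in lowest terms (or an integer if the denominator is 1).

Answer: 2814/391

Derivation:
Let h_i = expected steps to first reach 4 from state i.
Boundary: h_4 = 0.
First-step equations for the other states:
  h_0 = 1 + 5/12*h_0 + 1/4*h_1 + 1/6*h_2 + 1/12*h_3 + 1/12*h_4
  h_1 = 1 + 1/12*h_0 + 1/6*h_1 + 1/3*h_2 + 1/3*h_3 + 1/12*h_4
  h_2 = 1 + 1/4*h_0 + 1/3*h_1 + 1/12*h_2 + 1/6*h_3 + 1/6*h_4
  h_3 = 1 + 1/3*h_0 + 1/12*h_1 + 1/4*h_2 + 1/12*h_3 + 1/4*h_4

Substituting h_4 = 0 and rearranging gives the linear system (I - Q) h = 1:
  [7/12, -1/4, -1/6, -1/12] . (h_0, h_1, h_2, h_3) = 1
  [-1/12, 5/6, -1/3, -1/3] . (h_0, h_1, h_2, h_3) = 1
  [-1/4, -1/3, 11/12, -1/6] . (h_0, h_1, h_2, h_3) = 1
  [-1/3, -1/12, -1/4, 11/12] . (h_0, h_1, h_2, h_3) = 1

Solving yields:
  h_0 = 135/17
  h_1 = 5883/782
  h_2 = 2814/391
  h_3 = 5181/782

Starting state is 2, so the expected hitting time is h_2 = 2814/391.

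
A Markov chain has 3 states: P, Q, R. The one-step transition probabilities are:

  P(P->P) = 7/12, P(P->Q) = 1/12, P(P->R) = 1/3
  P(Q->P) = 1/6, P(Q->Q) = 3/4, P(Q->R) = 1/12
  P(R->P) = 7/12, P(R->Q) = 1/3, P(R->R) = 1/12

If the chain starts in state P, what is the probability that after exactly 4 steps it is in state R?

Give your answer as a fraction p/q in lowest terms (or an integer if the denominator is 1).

Computing P^4 by repeated multiplication:
P^1 =
  P: [7/12, 1/12, 1/3]
  Q: [1/6, 3/4, 1/12]
  R: [7/12, 1/3, 1/12]
P^2 =
  P: [79/144, 2/9, 11/48]
  Q: [13/48, 29/48, 1/8]
  R: [4/9, 47/144, 11/48]
P^3 =
  P: [53/108, 499/1728, 127/576]
  Q: [191/576, 149/288, 29/192]
  R: [773/1728, 619/1728, 7/36]
P^4 =
  P: [9601/20736, 6863/20736, 89/432]
  Q: [1271/3456, 3221/6912, 383/2304]
  R: [9001/20736, 961/2592, 1349/6912]

(P^4)[P -> R] = 89/432

Answer: 89/432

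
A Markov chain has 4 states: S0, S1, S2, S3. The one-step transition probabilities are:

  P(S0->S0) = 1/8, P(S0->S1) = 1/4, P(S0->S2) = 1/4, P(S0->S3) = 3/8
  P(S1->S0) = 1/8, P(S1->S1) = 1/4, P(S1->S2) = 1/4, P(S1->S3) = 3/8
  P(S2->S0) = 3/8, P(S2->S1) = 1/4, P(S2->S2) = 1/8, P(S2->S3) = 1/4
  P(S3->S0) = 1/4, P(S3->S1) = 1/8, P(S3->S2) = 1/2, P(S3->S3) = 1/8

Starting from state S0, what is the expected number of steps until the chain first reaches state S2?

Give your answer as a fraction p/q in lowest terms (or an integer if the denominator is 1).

Let h_i = expected steps to first reach S2 from state i.
Boundary: h_S2 = 0.
First-step equations for the other states:
  h_S0 = 1 + 1/8*h_S0 + 1/4*h_S1 + 1/4*h_S2 + 3/8*h_S3
  h_S1 = 1 + 1/8*h_S0 + 1/4*h_S1 + 1/4*h_S2 + 3/8*h_S3
  h_S3 = 1 + 1/4*h_S0 + 1/8*h_S1 + 1/2*h_S2 + 1/8*h_S3

Substituting h_S2 = 0 and rearranging gives the linear system (I - Q) h = 1:
  [7/8, -1/4, -3/8] . (h_S0, h_S1, h_S3) = 1
  [-1/8, 3/4, -3/8] . (h_S0, h_S1, h_S3) = 1
  [-1/4, -1/8, 7/8] . (h_S0, h_S1, h_S3) = 1

Solving yields:
  h_S0 = 40/13
  h_S1 = 40/13
  h_S3 = 32/13

Starting state is S0, so the expected hitting time is h_S0 = 40/13.

Answer: 40/13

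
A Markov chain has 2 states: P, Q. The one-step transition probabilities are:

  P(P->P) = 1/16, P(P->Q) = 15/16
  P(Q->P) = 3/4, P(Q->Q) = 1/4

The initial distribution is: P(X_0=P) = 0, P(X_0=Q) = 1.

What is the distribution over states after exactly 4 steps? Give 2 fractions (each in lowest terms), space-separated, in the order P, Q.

Answer: 5655/16384 10729/16384

Derivation:
Propagating the distribution step by step (d_{t+1} = d_t * P):
d_0 = (P=0, Q=1)
  d_1[P] = 0*1/16 + 1*3/4 = 3/4
  d_1[Q] = 0*15/16 + 1*1/4 = 1/4
d_1 = (P=3/4, Q=1/4)
  d_2[P] = 3/4*1/16 + 1/4*3/4 = 15/64
  d_2[Q] = 3/4*15/16 + 1/4*1/4 = 49/64
d_2 = (P=15/64, Q=49/64)
  d_3[P] = 15/64*1/16 + 49/64*3/4 = 603/1024
  d_3[Q] = 15/64*15/16 + 49/64*1/4 = 421/1024
d_3 = (P=603/1024, Q=421/1024)
  d_4[P] = 603/1024*1/16 + 421/1024*3/4 = 5655/16384
  d_4[Q] = 603/1024*15/16 + 421/1024*1/4 = 10729/16384
d_4 = (P=5655/16384, Q=10729/16384)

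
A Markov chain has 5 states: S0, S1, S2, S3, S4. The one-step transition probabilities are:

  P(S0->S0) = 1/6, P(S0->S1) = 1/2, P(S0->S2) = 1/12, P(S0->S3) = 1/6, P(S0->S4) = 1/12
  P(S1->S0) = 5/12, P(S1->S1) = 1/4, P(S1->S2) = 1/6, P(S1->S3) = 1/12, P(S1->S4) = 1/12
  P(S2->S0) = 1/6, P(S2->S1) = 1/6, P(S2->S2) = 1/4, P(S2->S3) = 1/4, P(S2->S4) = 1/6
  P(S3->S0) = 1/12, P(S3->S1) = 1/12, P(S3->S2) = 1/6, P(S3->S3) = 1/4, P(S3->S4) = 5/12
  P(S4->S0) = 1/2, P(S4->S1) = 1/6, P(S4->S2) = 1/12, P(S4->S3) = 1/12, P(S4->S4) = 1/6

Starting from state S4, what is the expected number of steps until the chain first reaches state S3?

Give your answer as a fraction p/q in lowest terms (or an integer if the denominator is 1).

Answer: 5448/719

Derivation:
Let h_i = expected steps to first reach S3 from state i.
Boundary: h_S3 = 0.
First-step equations for the other states:
  h_S0 = 1 + 1/6*h_S0 + 1/2*h_S1 + 1/12*h_S2 + 1/6*h_S3 + 1/12*h_S4
  h_S1 = 1 + 5/12*h_S0 + 1/4*h_S1 + 1/6*h_S2 + 1/12*h_S3 + 1/12*h_S4
  h_S2 = 1 + 1/6*h_S0 + 1/6*h_S1 + 1/4*h_S2 + 1/4*h_S3 + 1/6*h_S4
  h_S4 = 1 + 1/2*h_S0 + 1/6*h_S1 + 1/12*h_S2 + 1/12*h_S3 + 1/6*h_S4

Substituting h_S3 = 0 and rearranging gives the linear system (I - Q) h = 1:
  [5/6, -1/2, -1/12, -1/12] . (h_S0, h_S1, h_S2, h_S4) = 1
  [-5/12, 3/4, -1/6, -1/12] . (h_S0, h_S1, h_S2, h_S4) = 1
  [-1/6, -1/6, 3/4, -1/6] . (h_S0, h_S1, h_S2, h_S4) = 1
  [-1/2, -1/6, -1/12, 5/6] . (h_S0, h_S1, h_S2, h_S4) = 1

Solving yields:
  h_S0 = 5094/719
  h_S1 = 5394/719
  h_S2 = 4500/719
  h_S4 = 5448/719

Starting state is S4, so the expected hitting time is h_S4 = 5448/719.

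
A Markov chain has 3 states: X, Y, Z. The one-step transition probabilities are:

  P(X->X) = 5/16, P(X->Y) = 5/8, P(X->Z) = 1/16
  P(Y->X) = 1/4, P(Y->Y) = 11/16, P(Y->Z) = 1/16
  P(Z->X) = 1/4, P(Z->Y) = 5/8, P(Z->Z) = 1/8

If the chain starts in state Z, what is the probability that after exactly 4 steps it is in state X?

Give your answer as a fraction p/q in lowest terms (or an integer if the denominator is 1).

Answer: 4369/16384

Derivation:
Computing P^4 by repeated multiplication:
P^1 =
  X: [5/16, 5/8, 1/16]
  Y: [1/4, 11/16, 1/16]
  Z: [1/4, 5/8, 1/8]
P^2 =
  X: [69/256, 85/128, 17/256]
  Y: [17/64, 171/256, 17/256]
  Z: [17/64, 85/128, 9/128]
P^3 =
  X: [1093/4096, 1365/2048, 273/4096]
  Y: [273/1024, 2731/4096, 273/4096]
  Z: [273/1024, 1365/2048, 137/2048]
P^4 =
  X: [17477/65536, 21845/32768, 4369/65536]
  Y: [4369/16384, 43691/65536, 4369/65536]
  Z: [4369/16384, 21845/32768, 2185/32768]

(P^4)[Z -> X] = 4369/16384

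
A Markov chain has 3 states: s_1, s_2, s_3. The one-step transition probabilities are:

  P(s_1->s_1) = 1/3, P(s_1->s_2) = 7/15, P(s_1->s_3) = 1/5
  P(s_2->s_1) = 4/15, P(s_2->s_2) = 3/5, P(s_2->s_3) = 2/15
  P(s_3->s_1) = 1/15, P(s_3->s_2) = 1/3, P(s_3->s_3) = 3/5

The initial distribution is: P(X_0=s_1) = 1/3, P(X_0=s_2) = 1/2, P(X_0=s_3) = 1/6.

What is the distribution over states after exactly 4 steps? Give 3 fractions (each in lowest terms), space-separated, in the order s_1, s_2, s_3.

Answer: 6926/30375 15103/30375 2782/10125

Derivation:
Propagating the distribution step by step (d_{t+1} = d_t * P):
d_0 = (s_1=1/3, s_2=1/2, s_3=1/6)
  d_1[s_1] = 1/3*1/3 + 1/2*4/15 + 1/6*1/15 = 23/90
  d_1[s_2] = 1/3*7/15 + 1/2*3/5 + 1/6*1/3 = 23/45
  d_1[s_3] = 1/3*1/5 + 1/2*2/15 + 1/6*3/5 = 7/30
d_1 = (s_1=23/90, s_2=23/45, s_3=7/30)
  d_2[s_1] = 23/90*1/3 + 23/45*4/15 + 7/30*1/15 = 32/135
  d_2[s_2] = 23/90*7/15 + 23/45*3/5 + 7/30*1/3 = 68/135
  d_2[s_3] = 23/90*1/5 + 23/45*2/15 + 7/30*3/5 = 7/27
d_2 = (s_1=32/135, s_2=68/135, s_3=7/27)
  d_3[s_1] = 32/135*1/3 + 68/135*4/15 + 7/27*1/15 = 467/2025
  d_3[s_2] = 32/135*7/15 + 68/135*3/5 + 7/27*1/3 = 337/675
  d_3[s_3] = 32/135*1/5 + 68/135*2/15 + 7/27*3/5 = 547/2025
d_3 = (s_1=467/2025, s_2=337/675, s_3=547/2025)
  d_4[s_1] = 467/2025*1/3 + 337/675*4/15 + 547/2025*1/15 = 6926/30375
  d_4[s_2] = 467/2025*7/15 + 337/675*3/5 + 547/2025*1/3 = 15103/30375
  d_4[s_3] = 467/2025*1/5 + 337/675*2/15 + 547/2025*3/5 = 2782/10125
d_4 = (s_1=6926/30375, s_2=15103/30375, s_3=2782/10125)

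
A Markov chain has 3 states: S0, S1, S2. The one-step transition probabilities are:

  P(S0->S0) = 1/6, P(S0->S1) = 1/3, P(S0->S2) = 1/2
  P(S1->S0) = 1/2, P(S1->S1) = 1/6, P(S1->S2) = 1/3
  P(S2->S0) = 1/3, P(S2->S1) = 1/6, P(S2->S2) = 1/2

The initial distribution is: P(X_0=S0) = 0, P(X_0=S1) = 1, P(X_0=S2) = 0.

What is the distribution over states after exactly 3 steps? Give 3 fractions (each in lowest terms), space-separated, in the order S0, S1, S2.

Propagating the distribution step by step (d_{t+1} = d_t * P):
d_0 = (S0=0, S1=1, S2=0)
  d_1[S0] = 0*1/6 + 1*1/2 + 0*1/3 = 1/2
  d_1[S1] = 0*1/3 + 1*1/6 + 0*1/6 = 1/6
  d_1[S2] = 0*1/2 + 1*1/3 + 0*1/2 = 1/3
d_1 = (S0=1/2, S1=1/6, S2=1/3)
  d_2[S0] = 1/2*1/6 + 1/6*1/2 + 1/3*1/3 = 5/18
  d_2[S1] = 1/2*1/3 + 1/6*1/6 + 1/3*1/6 = 1/4
  d_2[S2] = 1/2*1/2 + 1/6*1/3 + 1/3*1/2 = 17/36
d_2 = (S0=5/18, S1=1/4, S2=17/36)
  d_3[S0] = 5/18*1/6 + 1/4*1/2 + 17/36*1/3 = 71/216
  d_3[S1] = 5/18*1/3 + 1/4*1/6 + 17/36*1/6 = 23/108
  d_3[S2] = 5/18*1/2 + 1/4*1/3 + 17/36*1/2 = 11/24
d_3 = (S0=71/216, S1=23/108, S2=11/24)

Answer: 71/216 23/108 11/24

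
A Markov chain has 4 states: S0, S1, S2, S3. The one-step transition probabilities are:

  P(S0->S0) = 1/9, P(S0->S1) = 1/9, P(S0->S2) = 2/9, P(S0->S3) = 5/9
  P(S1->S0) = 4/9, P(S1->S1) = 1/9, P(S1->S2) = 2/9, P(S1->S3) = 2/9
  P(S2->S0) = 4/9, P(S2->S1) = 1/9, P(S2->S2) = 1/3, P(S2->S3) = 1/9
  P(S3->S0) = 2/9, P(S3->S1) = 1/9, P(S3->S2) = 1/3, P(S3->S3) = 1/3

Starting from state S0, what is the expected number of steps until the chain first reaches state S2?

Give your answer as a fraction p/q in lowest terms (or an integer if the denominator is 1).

Answer: 297/80

Derivation:
Let h_i = expected steps to first reach S2 from state i.
Boundary: h_S2 = 0.
First-step equations for the other states:
  h_S0 = 1 + 1/9*h_S0 + 1/9*h_S1 + 2/9*h_S2 + 5/9*h_S3
  h_S1 = 1 + 4/9*h_S0 + 1/9*h_S1 + 2/9*h_S2 + 2/9*h_S3
  h_S3 = 1 + 2/9*h_S0 + 1/9*h_S1 + 1/3*h_S2 + 1/3*h_S3

Substituting h_S2 = 0 and rearranging gives the linear system (I - Q) h = 1:
  [8/9, -1/9, -5/9] . (h_S0, h_S1, h_S3) = 1
  [-4/9, 8/9, -2/9] . (h_S0, h_S1, h_S3) = 1
  [-2/9, -1/9, 2/3] . (h_S0, h_S1, h_S3) = 1

Solving yields:
  h_S0 = 297/80
  h_S1 = 153/40
  h_S3 = 27/8

Starting state is S0, so the expected hitting time is h_S0 = 297/80.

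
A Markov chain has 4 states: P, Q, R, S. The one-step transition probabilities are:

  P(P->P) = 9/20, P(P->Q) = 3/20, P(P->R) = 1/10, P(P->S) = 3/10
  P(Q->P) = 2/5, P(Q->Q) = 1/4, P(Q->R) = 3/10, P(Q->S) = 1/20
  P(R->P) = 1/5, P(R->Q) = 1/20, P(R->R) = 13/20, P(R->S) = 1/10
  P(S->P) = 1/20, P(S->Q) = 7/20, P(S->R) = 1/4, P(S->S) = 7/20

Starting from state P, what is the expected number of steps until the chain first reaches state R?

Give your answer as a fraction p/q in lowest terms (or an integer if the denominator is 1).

Answer: 7240/1327

Derivation:
Let h_i = expected steps to first reach R from state i.
Boundary: h_R = 0.
First-step equations for the other states:
  h_P = 1 + 9/20*h_P + 3/20*h_Q + 1/10*h_R + 3/10*h_S
  h_Q = 1 + 2/5*h_P + 1/4*h_Q + 3/10*h_R + 1/20*h_S
  h_S = 1 + 1/20*h_P + 7/20*h_Q + 1/4*h_R + 7/20*h_S

Substituting h_R = 0 and rearranging gives the linear system (I - Q) h = 1:
  [11/20, -3/20, -3/10] . (h_P, h_Q, h_S) = 1
  [-2/5, 3/4, -1/20] . (h_P, h_Q, h_S) = 1
  [-1/20, -7/20, 13/20] . (h_P, h_Q, h_S) = 1

Solving yields:
  h_P = 7240/1327
  h_Q = 6020/1327
  h_S = 5840/1327

Starting state is P, so the expected hitting time is h_P = 7240/1327.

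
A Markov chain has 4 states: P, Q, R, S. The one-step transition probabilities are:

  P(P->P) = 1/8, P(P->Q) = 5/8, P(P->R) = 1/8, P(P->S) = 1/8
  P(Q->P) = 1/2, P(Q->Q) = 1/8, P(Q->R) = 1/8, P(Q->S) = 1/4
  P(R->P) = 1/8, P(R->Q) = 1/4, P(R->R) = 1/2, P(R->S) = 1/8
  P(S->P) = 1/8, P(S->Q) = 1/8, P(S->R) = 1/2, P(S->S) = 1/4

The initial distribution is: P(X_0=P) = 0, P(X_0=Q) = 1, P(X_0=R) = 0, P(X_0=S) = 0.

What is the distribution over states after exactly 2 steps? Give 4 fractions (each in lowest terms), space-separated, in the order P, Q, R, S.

Answer: 11/64 25/64 17/64 11/64

Derivation:
Propagating the distribution step by step (d_{t+1} = d_t * P):
d_0 = (P=0, Q=1, R=0, S=0)
  d_1[P] = 0*1/8 + 1*1/2 + 0*1/8 + 0*1/8 = 1/2
  d_1[Q] = 0*5/8 + 1*1/8 + 0*1/4 + 0*1/8 = 1/8
  d_1[R] = 0*1/8 + 1*1/8 + 0*1/2 + 0*1/2 = 1/8
  d_1[S] = 0*1/8 + 1*1/4 + 0*1/8 + 0*1/4 = 1/4
d_1 = (P=1/2, Q=1/8, R=1/8, S=1/4)
  d_2[P] = 1/2*1/8 + 1/8*1/2 + 1/8*1/8 + 1/4*1/8 = 11/64
  d_2[Q] = 1/2*5/8 + 1/8*1/8 + 1/8*1/4 + 1/4*1/8 = 25/64
  d_2[R] = 1/2*1/8 + 1/8*1/8 + 1/8*1/2 + 1/4*1/2 = 17/64
  d_2[S] = 1/2*1/8 + 1/8*1/4 + 1/8*1/8 + 1/4*1/4 = 11/64
d_2 = (P=11/64, Q=25/64, R=17/64, S=11/64)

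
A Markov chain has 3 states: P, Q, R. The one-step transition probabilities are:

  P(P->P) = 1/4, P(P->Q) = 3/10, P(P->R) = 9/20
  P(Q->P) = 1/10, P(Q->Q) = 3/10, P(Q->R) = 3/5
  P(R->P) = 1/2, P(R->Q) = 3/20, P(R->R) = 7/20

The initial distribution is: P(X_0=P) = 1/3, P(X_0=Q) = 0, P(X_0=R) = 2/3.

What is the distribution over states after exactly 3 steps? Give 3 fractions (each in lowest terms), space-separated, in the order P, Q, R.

Answer: 7777/24000 187/800 10613/24000

Derivation:
Propagating the distribution step by step (d_{t+1} = d_t * P):
d_0 = (P=1/3, Q=0, R=2/3)
  d_1[P] = 1/3*1/4 + 0*1/10 + 2/3*1/2 = 5/12
  d_1[Q] = 1/3*3/10 + 0*3/10 + 2/3*3/20 = 1/5
  d_1[R] = 1/3*9/20 + 0*3/5 + 2/3*7/20 = 23/60
d_1 = (P=5/12, Q=1/5, R=23/60)
  d_2[P] = 5/12*1/4 + 1/5*1/10 + 23/60*1/2 = 379/1200
  d_2[Q] = 5/12*3/10 + 1/5*3/10 + 23/60*3/20 = 97/400
  d_2[R] = 5/12*9/20 + 1/5*3/5 + 23/60*7/20 = 53/120
d_2 = (P=379/1200, Q=97/400, R=53/120)
  d_3[P] = 379/1200*1/4 + 97/400*1/10 + 53/120*1/2 = 7777/24000
  d_3[Q] = 379/1200*3/10 + 97/400*3/10 + 53/120*3/20 = 187/800
  d_3[R] = 379/1200*9/20 + 97/400*3/5 + 53/120*7/20 = 10613/24000
d_3 = (P=7777/24000, Q=187/800, R=10613/24000)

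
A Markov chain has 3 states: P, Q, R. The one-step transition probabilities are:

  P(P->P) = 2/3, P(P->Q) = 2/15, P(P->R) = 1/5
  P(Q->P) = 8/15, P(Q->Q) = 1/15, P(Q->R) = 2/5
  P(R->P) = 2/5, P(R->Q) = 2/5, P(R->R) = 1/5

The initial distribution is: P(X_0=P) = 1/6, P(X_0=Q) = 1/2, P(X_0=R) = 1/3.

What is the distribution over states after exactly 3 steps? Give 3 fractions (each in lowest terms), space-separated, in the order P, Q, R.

Answer: 5837/10125 3713/20250 1621/6750

Derivation:
Propagating the distribution step by step (d_{t+1} = d_t * P):
d_0 = (P=1/6, Q=1/2, R=1/3)
  d_1[P] = 1/6*2/3 + 1/2*8/15 + 1/3*2/5 = 23/45
  d_1[Q] = 1/6*2/15 + 1/2*1/15 + 1/3*2/5 = 17/90
  d_1[R] = 1/6*1/5 + 1/2*2/5 + 1/3*1/5 = 3/10
d_1 = (P=23/45, Q=17/90, R=3/10)
  d_2[P] = 23/45*2/3 + 17/90*8/15 + 3/10*2/5 = 379/675
  d_2[Q] = 23/45*2/15 + 17/90*1/15 + 3/10*2/5 = 271/1350
  d_2[R] = 23/45*1/5 + 17/90*2/5 + 3/10*1/5 = 107/450
d_2 = (P=379/675, Q=271/1350, R=107/450)
  d_3[P] = 379/675*2/3 + 271/1350*8/15 + 107/450*2/5 = 5837/10125
  d_3[Q] = 379/675*2/15 + 271/1350*1/15 + 107/450*2/5 = 3713/20250
  d_3[R] = 379/675*1/5 + 271/1350*2/5 + 107/450*1/5 = 1621/6750
d_3 = (P=5837/10125, Q=3713/20250, R=1621/6750)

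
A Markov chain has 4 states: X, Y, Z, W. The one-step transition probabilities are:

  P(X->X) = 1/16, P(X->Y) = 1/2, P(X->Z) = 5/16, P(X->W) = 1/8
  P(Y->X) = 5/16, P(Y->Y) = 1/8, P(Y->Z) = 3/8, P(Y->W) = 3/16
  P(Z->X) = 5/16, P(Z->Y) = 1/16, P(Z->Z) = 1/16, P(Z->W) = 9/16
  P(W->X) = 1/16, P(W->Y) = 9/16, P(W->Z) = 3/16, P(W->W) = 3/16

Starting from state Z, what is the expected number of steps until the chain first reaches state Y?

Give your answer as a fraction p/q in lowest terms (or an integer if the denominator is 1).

Let h_i = expected steps to first reach Y from state i.
Boundary: h_Y = 0.
First-step equations for the other states:
  h_X = 1 + 1/16*h_X + 1/2*h_Y + 5/16*h_Z + 1/8*h_W
  h_Z = 1 + 5/16*h_X + 1/16*h_Y + 1/16*h_Z + 9/16*h_W
  h_W = 1 + 1/16*h_X + 9/16*h_Y + 3/16*h_Z + 3/16*h_W

Substituting h_Y = 0 and rearranging gives the linear system (I - Q) h = 1:
  [15/16, -5/16, -1/8] . (h_X, h_Z, h_W) = 1
  [-5/16, 15/16, -9/16] . (h_X, h_Z, h_W) = 1
  [-1/16, -3/16, 13/16] . (h_X, h_Z, h_W) = 1

Solving yields:
  h_X = 2512/1045
  h_Z = 3296/1045
  h_W = 448/209

Starting state is Z, so the expected hitting time is h_Z = 3296/1045.

Answer: 3296/1045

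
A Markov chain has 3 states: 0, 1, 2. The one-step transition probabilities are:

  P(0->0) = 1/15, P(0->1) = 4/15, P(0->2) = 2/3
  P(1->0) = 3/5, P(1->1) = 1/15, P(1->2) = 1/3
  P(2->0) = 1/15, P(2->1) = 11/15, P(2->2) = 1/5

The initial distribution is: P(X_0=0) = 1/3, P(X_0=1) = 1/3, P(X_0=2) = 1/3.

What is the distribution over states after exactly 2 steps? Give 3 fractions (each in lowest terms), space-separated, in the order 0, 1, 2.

Propagating the distribution step by step (d_{t+1} = d_t * P):
d_0 = (0=1/3, 1=1/3, 2=1/3)
  d_1[0] = 1/3*1/15 + 1/3*3/5 + 1/3*1/15 = 11/45
  d_1[1] = 1/3*4/15 + 1/3*1/15 + 1/3*11/15 = 16/45
  d_1[2] = 1/3*2/3 + 1/3*1/3 + 1/3*1/5 = 2/5
d_1 = (0=11/45, 1=16/45, 2=2/5)
  d_2[0] = 11/45*1/15 + 16/45*3/5 + 2/5*1/15 = 173/675
  d_2[1] = 11/45*4/15 + 16/45*1/15 + 2/5*11/15 = 86/225
  d_2[2] = 11/45*2/3 + 16/45*1/3 + 2/5*1/5 = 244/675
d_2 = (0=173/675, 1=86/225, 2=244/675)

Answer: 173/675 86/225 244/675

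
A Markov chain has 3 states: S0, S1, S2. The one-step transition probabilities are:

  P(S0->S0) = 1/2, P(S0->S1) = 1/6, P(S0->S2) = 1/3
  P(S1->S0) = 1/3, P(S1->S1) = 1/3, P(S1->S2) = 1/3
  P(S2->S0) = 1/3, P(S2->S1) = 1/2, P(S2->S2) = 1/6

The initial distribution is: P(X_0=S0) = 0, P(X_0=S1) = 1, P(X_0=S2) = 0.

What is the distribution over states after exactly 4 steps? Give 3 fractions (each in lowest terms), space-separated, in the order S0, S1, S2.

Answer: 259/648 17/54 185/648

Derivation:
Propagating the distribution step by step (d_{t+1} = d_t * P):
d_0 = (S0=0, S1=1, S2=0)
  d_1[S0] = 0*1/2 + 1*1/3 + 0*1/3 = 1/3
  d_1[S1] = 0*1/6 + 1*1/3 + 0*1/2 = 1/3
  d_1[S2] = 0*1/3 + 1*1/3 + 0*1/6 = 1/3
d_1 = (S0=1/3, S1=1/3, S2=1/3)
  d_2[S0] = 1/3*1/2 + 1/3*1/3 + 1/3*1/3 = 7/18
  d_2[S1] = 1/3*1/6 + 1/3*1/3 + 1/3*1/2 = 1/3
  d_2[S2] = 1/3*1/3 + 1/3*1/3 + 1/3*1/6 = 5/18
d_2 = (S0=7/18, S1=1/3, S2=5/18)
  d_3[S0] = 7/18*1/2 + 1/3*1/3 + 5/18*1/3 = 43/108
  d_3[S1] = 7/18*1/6 + 1/3*1/3 + 5/18*1/2 = 17/54
  d_3[S2] = 7/18*1/3 + 1/3*1/3 + 5/18*1/6 = 31/108
d_3 = (S0=43/108, S1=17/54, S2=31/108)
  d_4[S0] = 43/108*1/2 + 17/54*1/3 + 31/108*1/3 = 259/648
  d_4[S1] = 43/108*1/6 + 17/54*1/3 + 31/108*1/2 = 17/54
  d_4[S2] = 43/108*1/3 + 17/54*1/3 + 31/108*1/6 = 185/648
d_4 = (S0=259/648, S1=17/54, S2=185/648)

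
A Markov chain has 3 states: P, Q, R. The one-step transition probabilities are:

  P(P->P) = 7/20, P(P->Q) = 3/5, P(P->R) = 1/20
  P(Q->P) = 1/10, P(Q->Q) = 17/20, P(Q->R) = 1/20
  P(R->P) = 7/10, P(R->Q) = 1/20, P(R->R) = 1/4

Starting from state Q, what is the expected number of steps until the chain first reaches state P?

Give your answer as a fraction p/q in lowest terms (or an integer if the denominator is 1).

Answer: 80/11

Derivation:
Let h_i = expected steps to first reach P from state i.
Boundary: h_P = 0.
First-step equations for the other states:
  h_Q = 1 + 1/10*h_P + 17/20*h_Q + 1/20*h_R
  h_R = 1 + 7/10*h_P + 1/20*h_Q + 1/4*h_R

Substituting h_P = 0 and rearranging gives the linear system (I - Q) h = 1:
  [3/20, -1/20] . (h_Q, h_R) = 1
  [-1/20, 3/4] . (h_Q, h_R) = 1

Solving yields:
  h_Q = 80/11
  h_R = 20/11

Starting state is Q, so the expected hitting time is h_Q = 80/11.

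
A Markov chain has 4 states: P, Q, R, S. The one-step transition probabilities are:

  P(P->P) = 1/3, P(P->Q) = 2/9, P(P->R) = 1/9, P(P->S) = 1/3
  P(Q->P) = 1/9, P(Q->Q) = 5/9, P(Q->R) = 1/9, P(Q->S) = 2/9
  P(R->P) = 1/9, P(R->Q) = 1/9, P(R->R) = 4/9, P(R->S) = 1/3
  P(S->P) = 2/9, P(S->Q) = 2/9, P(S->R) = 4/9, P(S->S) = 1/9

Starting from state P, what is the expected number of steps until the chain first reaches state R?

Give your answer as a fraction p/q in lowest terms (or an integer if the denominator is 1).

Let h_i = expected steps to first reach R from state i.
Boundary: h_R = 0.
First-step equations for the other states:
  h_P = 1 + 1/3*h_P + 2/9*h_Q + 1/9*h_R + 1/3*h_S
  h_Q = 1 + 1/9*h_P + 5/9*h_Q + 1/9*h_R + 2/9*h_S
  h_S = 1 + 2/9*h_P + 2/9*h_Q + 4/9*h_R + 1/9*h_S

Substituting h_R = 0 and rearranging gives the linear system (I - Q) h = 1:
  [2/3, -2/9, -1/3] . (h_P, h_Q, h_S) = 1
  [-1/9, 4/9, -2/9] . (h_P, h_Q, h_S) = 1
  [-2/9, -2/9, 8/9] . (h_P, h_Q, h_S) = 1

Solving yields:
  h_P = 99/19
  h_Q = 207/38
  h_S = 72/19

Starting state is P, so the expected hitting time is h_P = 99/19.

Answer: 99/19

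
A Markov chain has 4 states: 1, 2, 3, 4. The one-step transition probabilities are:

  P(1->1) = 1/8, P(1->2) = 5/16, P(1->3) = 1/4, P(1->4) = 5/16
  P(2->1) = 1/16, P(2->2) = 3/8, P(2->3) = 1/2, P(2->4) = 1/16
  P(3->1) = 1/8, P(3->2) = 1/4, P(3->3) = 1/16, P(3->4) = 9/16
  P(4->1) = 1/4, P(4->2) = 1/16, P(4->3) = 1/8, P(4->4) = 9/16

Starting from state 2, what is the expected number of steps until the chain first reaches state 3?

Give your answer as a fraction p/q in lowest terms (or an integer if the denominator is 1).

Answer: 864/353

Derivation:
Let h_i = expected steps to first reach 3 from state i.
Boundary: h_3 = 0.
First-step equations for the other states:
  h_1 = 1 + 1/8*h_1 + 5/16*h_2 + 1/4*h_3 + 5/16*h_4
  h_2 = 1 + 1/16*h_1 + 3/8*h_2 + 1/2*h_3 + 1/16*h_4
  h_4 = 1 + 1/4*h_1 + 1/16*h_2 + 1/8*h_3 + 9/16*h_4

Substituting h_3 = 0 and rearranging gives the linear system (I - Q) h = 1:
  [7/8, -5/16, -5/16] . (h_1, h_2, h_4) = 1
  [-1/16, 5/8, -1/16] . (h_1, h_2, h_4) = 1
  [-1/4, -1/16, 7/16] . (h_1, h_2, h_4) = 1

Solving yields:
  h_1 = 1312/353
  h_2 = 864/353
  h_4 = 1680/353

Starting state is 2, so the expected hitting time is h_2 = 864/353.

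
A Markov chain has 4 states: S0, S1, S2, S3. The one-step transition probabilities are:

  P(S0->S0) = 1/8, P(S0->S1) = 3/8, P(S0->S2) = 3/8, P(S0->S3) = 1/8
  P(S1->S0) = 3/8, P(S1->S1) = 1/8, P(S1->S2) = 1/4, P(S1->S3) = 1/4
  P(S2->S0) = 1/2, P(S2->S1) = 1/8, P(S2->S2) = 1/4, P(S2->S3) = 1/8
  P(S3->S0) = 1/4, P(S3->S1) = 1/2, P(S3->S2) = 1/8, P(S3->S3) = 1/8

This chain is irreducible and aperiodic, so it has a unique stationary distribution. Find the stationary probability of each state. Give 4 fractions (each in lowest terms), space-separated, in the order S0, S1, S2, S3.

The stationary distribution satisfies pi = pi * P, i.e.:
  pi_S0 = 1/8*pi_S0 + 3/8*pi_S1 + 1/2*pi_S2 + 1/4*pi_S3
  pi_S1 = 3/8*pi_S0 + 1/8*pi_S1 + 1/8*pi_S2 + 1/2*pi_S3
  pi_S2 = 3/8*pi_S0 + 1/4*pi_S1 + 1/4*pi_S2 + 1/8*pi_S3
  pi_S3 = 1/8*pi_S0 + 1/4*pi_S1 + 1/8*pi_S2 + 1/8*pi_S3
with normalization: pi_S0 + pi_S1 + pi_S2 + pi_S3 = 1.

Using the first 3 balance equations plus normalization, the linear system A*pi = b is:
  [-7/8, 3/8, 1/2, 1/4] . pi = 0
  [3/8, -7/8, 1/8, 1/2] . pi = 0
  [3/8, 1/4, -3/4, 1/8] . pi = 0
  [1, 1, 1, 1] . pi = 1

Solving yields:
  pi_S0 = 215/691
  pi_S1 = 181/691
  pi_S2 = 186/691
  pi_S3 = 109/691

Verification (pi * P):
  215/691*1/8 + 181/691*3/8 + 186/691*1/2 + 109/691*1/4 = 215/691 = pi_S0  (ok)
  215/691*3/8 + 181/691*1/8 + 186/691*1/8 + 109/691*1/2 = 181/691 = pi_S1  (ok)
  215/691*3/8 + 181/691*1/4 + 186/691*1/4 + 109/691*1/8 = 186/691 = pi_S2  (ok)
  215/691*1/8 + 181/691*1/4 + 186/691*1/8 + 109/691*1/8 = 109/691 = pi_S3  (ok)

Answer: 215/691 181/691 186/691 109/691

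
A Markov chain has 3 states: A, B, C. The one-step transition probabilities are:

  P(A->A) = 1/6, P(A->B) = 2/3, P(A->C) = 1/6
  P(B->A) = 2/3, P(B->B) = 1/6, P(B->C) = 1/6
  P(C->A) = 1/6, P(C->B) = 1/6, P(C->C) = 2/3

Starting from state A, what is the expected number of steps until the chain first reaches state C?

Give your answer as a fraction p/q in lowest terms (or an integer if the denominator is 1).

Answer: 6

Derivation:
Let h_i = expected steps to first reach C from state i.
Boundary: h_C = 0.
First-step equations for the other states:
  h_A = 1 + 1/6*h_A + 2/3*h_B + 1/6*h_C
  h_B = 1 + 2/3*h_A + 1/6*h_B + 1/6*h_C

Substituting h_C = 0 and rearranging gives the linear system (I - Q) h = 1:
  [5/6, -2/3] . (h_A, h_B) = 1
  [-2/3, 5/6] . (h_A, h_B) = 1

Solving yields:
  h_A = 6
  h_B = 6

Starting state is A, so the expected hitting time is h_A = 6.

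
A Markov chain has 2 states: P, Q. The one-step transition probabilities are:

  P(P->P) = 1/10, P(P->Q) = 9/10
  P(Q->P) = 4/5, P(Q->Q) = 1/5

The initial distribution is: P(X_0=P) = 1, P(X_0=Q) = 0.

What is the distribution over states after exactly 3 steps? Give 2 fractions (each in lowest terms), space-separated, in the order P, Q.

Answer: 289/1000 711/1000

Derivation:
Propagating the distribution step by step (d_{t+1} = d_t * P):
d_0 = (P=1, Q=0)
  d_1[P] = 1*1/10 + 0*4/5 = 1/10
  d_1[Q] = 1*9/10 + 0*1/5 = 9/10
d_1 = (P=1/10, Q=9/10)
  d_2[P] = 1/10*1/10 + 9/10*4/5 = 73/100
  d_2[Q] = 1/10*9/10 + 9/10*1/5 = 27/100
d_2 = (P=73/100, Q=27/100)
  d_3[P] = 73/100*1/10 + 27/100*4/5 = 289/1000
  d_3[Q] = 73/100*9/10 + 27/100*1/5 = 711/1000
d_3 = (P=289/1000, Q=711/1000)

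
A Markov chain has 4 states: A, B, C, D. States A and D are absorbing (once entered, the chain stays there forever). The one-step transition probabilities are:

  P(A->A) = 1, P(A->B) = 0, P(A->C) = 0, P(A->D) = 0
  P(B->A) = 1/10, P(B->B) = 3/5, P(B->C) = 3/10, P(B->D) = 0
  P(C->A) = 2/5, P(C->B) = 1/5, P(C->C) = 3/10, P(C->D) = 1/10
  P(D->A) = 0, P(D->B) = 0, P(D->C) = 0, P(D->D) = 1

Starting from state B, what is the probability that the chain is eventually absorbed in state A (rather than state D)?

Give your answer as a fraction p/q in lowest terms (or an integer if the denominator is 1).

Answer: 19/22

Derivation:
Let a_i = P(absorbed in A | start in state i).
Boundary conditions: a_A = 1, a_D = 0.
For each transient state i, a_i = sum_j P(i->j) * a_j:
  a_B = 1/10*a_A + 3/5*a_B + 3/10*a_C + 0*a_D
  a_C = 2/5*a_A + 1/5*a_B + 3/10*a_C + 1/10*a_D

Substituting a_A = 1 and a_D = 0, rearrange to (I - Q) a = r where r[i] = P(i -> A):
  [2/5, -3/10] . (a_B, a_C) = 1/10
  [-1/5, 7/10] . (a_B, a_C) = 2/5

Solving yields:
  a_B = 19/22
  a_C = 9/11

Starting state is B, so the absorption probability is a_B = 19/22.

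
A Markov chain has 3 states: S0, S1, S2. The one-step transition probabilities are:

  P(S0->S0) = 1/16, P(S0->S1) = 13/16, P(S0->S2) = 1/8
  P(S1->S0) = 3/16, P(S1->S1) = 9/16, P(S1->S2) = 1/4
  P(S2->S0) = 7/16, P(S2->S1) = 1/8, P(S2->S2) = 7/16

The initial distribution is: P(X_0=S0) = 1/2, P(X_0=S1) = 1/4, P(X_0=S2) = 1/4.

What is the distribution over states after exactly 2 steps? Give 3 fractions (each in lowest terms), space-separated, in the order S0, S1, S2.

Answer: 57/256 519/1024 277/1024

Derivation:
Propagating the distribution step by step (d_{t+1} = d_t * P):
d_0 = (S0=1/2, S1=1/4, S2=1/4)
  d_1[S0] = 1/2*1/16 + 1/4*3/16 + 1/4*7/16 = 3/16
  d_1[S1] = 1/2*13/16 + 1/4*9/16 + 1/4*1/8 = 37/64
  d_1[S2] = 1/2*1/8 + 1/4*1/4 + 1/4*7/16 = 15/64
d_1 = (S0=3/16, S1=37/64, S2=15/64)
  d_2[S0] = 3/16*1/16 + 37/64*3/16 + 15/64*7/16 = 57/256
  d_2[S1] = 3/16*13/16 + 37/64*9/16 + 15/64*1/8 = 519/1024
  d_2[S2] = 3/16*1/8 + 37/64*1/4 + 15/64*7/16 = 277/1024
d_2 = (S0=57/256, S1=519/1024, S2=277/1024)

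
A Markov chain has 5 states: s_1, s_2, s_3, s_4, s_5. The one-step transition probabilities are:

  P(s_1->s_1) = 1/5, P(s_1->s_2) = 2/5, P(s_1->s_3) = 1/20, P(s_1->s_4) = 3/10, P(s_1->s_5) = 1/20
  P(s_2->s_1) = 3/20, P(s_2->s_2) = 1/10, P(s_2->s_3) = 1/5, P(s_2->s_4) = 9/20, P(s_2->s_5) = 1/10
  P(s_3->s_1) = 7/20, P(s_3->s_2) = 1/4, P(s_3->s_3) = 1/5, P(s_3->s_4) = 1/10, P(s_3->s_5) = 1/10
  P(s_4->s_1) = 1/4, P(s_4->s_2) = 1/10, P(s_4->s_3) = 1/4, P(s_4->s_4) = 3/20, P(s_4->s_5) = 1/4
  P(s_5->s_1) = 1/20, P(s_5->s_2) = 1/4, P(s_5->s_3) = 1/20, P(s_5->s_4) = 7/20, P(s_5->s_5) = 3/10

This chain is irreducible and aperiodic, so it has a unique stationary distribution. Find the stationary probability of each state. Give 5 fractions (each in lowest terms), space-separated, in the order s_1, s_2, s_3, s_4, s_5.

The stationary distribution satisfies pi = pi * P, i.e.:
  pi_s_1 = 1/5*pi_s_1 + 3/20*pi_s_2 + 7/20*pi_s_3 + 1/4*pi_s_4 + 1/20*pi_s_5
  pi_s_2 = 2/5*pi_s_1 + 1/10*pi_s_2 + 1/4*pi_s_3 + 1/10*pi_s_4 + 1/4*pi_s_5
  pi_s_3 = 1/20*pi_s_1 + 1/5*pi_s_2 + 1/5*pi_s_3 + 1/4*pi_s_4 + 1/20*pi_s_5
  pi_s_4 = 3/10*pi_s_1 + 9/20*pi_s_2 + 1/10*pi_s_3 + 3/20*pi_s_4 + 7/20*pi_s_5
  pi_s_5 = 1/20*pi_s_1 + 1/10*pi_s_2 + 1/10*pi_s_3 + 1/4*pi_s_4 + 3/10*pi_s_5
with normalization: pi_s_1 + pi_s_2 + pi_s_3 + pi_s_4 + pi_s_5 = 1.

Using the first 4 balance equations plus normalization, the linear system A*pi = b is:
  [-4/5, 3/20, 7/20, 1/4, 1/20] . pi = 0
  [2/5, -9/10, 1/4, 1/10, 1/4] . pi = 0
  [1/20, 1/5, -4/5, 1/4, 1/20] . pi = 0
  [3/10, 9/20, 1/10, -17/20, 7/20] . pi = 0
  [1, 1, 1, 1, 1] . pi = 1

Solving yields:
  pi_s_1 = 33599/166041
  pi_s_2 = 11561/55347
  pi_s_3 = 26342/166041
  pi_s_4 = 44431/166041
  pi_s_5 = 26986/166041

Verification (pi * P):
  33599/166041*1/5 + 11561/55347*3/20 + 26342/166041*7/20 + 44431/166041*1/4 + 26986/166041*1/20 = 33599/166041 = pi_s_1  (ok)
  33599/166041*2/5 + 11561/55347*1/10 + 26342/166041*1/4 + 44431/166041*1/10 + 26986/166041*1/4 = 11561/55347 = pi_s_2  (ok)
  33599/166041*1/20 + 11561/55347*1/5 + 26342/166041*1/5 + 44431/166041*1/4 + 26986/166041*1/20 = 26342/166041 = pi_s_3  (ok)
  33599/166041*3/10 + 11561/55347*9/20 + 26342/166041*1/10 + 44431/166041*3/20 + 26986/166041*7/20 = 44431/166041 = pi_s_4  (ok)
  33599/166041*1/20 + 11561/55347*1/10 + 26342/166041*1/10 + 44431/166041*1/4 + 26986/166041*3/10 = 26986/166041 = pi_s_5  (ok)

Answer: 33599/166041 11561/55347 26342/166041 44431/166041 26986/166041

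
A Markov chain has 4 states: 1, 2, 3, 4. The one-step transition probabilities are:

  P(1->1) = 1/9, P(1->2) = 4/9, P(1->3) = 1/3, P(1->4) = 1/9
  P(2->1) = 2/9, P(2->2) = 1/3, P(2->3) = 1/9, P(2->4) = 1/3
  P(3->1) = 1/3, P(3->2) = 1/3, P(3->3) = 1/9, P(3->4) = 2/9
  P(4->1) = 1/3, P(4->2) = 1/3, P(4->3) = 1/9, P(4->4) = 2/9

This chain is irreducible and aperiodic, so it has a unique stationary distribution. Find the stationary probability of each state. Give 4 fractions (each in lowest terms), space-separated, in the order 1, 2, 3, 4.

Answer: 6/25 9/25 37/225 53/225

Derivation:
The stationary distribution satisfies pi = pi * P, i.e.:
  pi_1 = 1/9*pi_1 + 2/9*pi_2 + 1/3*pi_3 + 1/3*pi_4
  pi_2 = 4/9*pi_1 + 1/3*pi_2 + 1/3*pi_3 + 1/3*pi_4
  pi_3 = 1/3*pi_1 + 1/9*pi_2 + 1/9*pi_3 + 1/9*pi_4
  pi_4 = 1/9*pi_1 + 1/3*pi_2 + 2/9*pi_3 + 2/9*pi_4
with normalization: pi_1 + pi_2 + pi_3 + pi_4 = 1.

Using the first 3 balance equations plus normalization, the linear system A*pi = b is:
  [-8/9, 2/9, 1/3, 1/3] . pi = 0
  [4/9, -2/3, 1/3, 1/3] . pi = 0
  [1/3, 1/9, -8/9, 1/9] . pi = 0
  [1, 1, 1, 1] . pi = 1

Solving yields:
  pi_1 = 6/25
  pi_2 = 9/25
  pi_3 = 37/225
  pi_4 = 53/225

Verification (pi * P):
  6/25*1/9 + 9/25*2/9 + 37/225*1/3 + 53/225*1/3 = 6/25 = pi_1  (ok)
  6/25*4/9 + 9/25*1/3 + 37/225*1/3 + 53/225*1/3 = 9/25 = pi_2  (ok)
  6/25*1/3 + 9/25*1/9 + 37/225*1/9 + 53/225*1/9 = 37/225 = pi_3  (ok)
  6/25*1/9 + 9/25*1/3 + 37/225*2/9 + 53/225*2/9 = 53/225 = pi_4  (ok)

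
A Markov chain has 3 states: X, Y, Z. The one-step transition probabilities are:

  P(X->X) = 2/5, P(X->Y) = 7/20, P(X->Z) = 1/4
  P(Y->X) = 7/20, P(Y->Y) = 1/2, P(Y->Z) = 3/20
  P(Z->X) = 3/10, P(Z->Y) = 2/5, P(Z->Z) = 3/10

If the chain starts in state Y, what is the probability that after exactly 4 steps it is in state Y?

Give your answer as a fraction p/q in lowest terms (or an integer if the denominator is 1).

Computing P^4 by repeated multiplication:
P^1 =
  X: [2/5, 7/20, 1/4]
  Y: [7/20, 1/2, 3/20]
  Z: [3/10, 2/5, 3/10]
P^2 =
  X: [143/400, 83/200, 91/400]
  Y: [9/25, 173/400, 83/400]
  Z: [7/20, 17/40, 9/40]
P^3 =
  X: [713/2000, 3389/8000, 1759/8000]
  Y: [2861/8000, 1701/4000, 1737/8000]
  Z: [57/160, 17/40, 7/32]
P^4 =
  X: [57093/160000, 33963/80000, 34981/160000]
  Y: [14281/40000, 67943/160000, 34933/160000]
  Z: [571/1600, 1359/3200, 699/3200]

(P^4)[Y -> Y] = 67943/160000

Answer: 67943/160000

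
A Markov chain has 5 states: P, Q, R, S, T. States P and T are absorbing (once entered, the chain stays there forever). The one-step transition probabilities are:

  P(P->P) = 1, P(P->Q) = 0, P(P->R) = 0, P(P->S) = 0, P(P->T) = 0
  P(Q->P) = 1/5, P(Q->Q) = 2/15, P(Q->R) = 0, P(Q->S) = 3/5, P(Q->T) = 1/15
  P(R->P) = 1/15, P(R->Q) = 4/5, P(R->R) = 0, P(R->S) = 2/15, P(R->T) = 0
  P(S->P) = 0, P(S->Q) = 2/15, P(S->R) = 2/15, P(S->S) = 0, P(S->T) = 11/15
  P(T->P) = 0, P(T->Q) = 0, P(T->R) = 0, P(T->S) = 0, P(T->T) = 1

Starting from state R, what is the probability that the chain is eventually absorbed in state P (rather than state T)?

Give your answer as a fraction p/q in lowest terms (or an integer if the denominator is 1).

Let a_i = P(absorbed in P | start in state i).
Boundary conditions: a_P = 1, a_T = 0.
For each transient state i, a_i = sum_j P(i->j) * a_j:
  a_Q = 1/5*a_P + 2/15*a_Q + 0*a_R + 3/5*a_S + 1/15*a_T
  a_R = 1/15*a_P + 4/5*a_Q + 0*a_R + 2/15*a_S + 0*a_T
  a_S = 0*a_P + 2/15*a_Q + 2/15*a_R + 0*a_S + 11/15*a_T

Substituting a_P = 1 and a_T = 0, rearrange to (I - Q) a = r where r[i] = P(i -> P):
  [13/15, 0, -3/5] . (a_Q, a_R, a_S) = 1/5
  [-4/5, 1, -2/15] . (a_Q, a_R, a_S) = 1/15
  [-2/15, -2/15, 1] . (a_Q, a_R, a_S) = 0

Solving yields:
  a_Q = 681/2387
  a_R = 729/2387
  a_S = 188/2387

Starting state is R, so the absorption probability is a_R = 729/2387.

Answer: 729/2387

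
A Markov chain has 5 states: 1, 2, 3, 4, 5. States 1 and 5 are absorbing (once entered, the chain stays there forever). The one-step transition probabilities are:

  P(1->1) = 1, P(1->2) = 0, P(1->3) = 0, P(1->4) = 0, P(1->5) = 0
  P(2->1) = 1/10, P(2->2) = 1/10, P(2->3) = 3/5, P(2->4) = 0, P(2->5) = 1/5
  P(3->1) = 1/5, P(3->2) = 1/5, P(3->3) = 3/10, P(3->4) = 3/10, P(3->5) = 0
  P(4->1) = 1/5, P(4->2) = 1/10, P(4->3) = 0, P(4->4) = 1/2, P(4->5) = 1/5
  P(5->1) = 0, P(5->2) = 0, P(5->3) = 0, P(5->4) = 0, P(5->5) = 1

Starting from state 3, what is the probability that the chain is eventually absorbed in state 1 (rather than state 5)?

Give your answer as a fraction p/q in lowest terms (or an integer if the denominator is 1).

Let a_i = P(absorbed in 1 | start in state i).
Boundary conditions: a_1 = 1, a_5 = 0.
For each transient state i, a_i = sum_j P(i->j) * a_j:
  a_2 = 1/10*a_1 + 1/10*a_2 + 3/5*a_3 + 0*a_4 + 1/5*a_5
  a_3 = 1/5*a_1 + 1/5*a_2 + 3/10*a_3 + 3/10*a_4 + 0*a_5
  a_4 = 1/5*a_1 + 1/10*a_2 + 0*a_3 + 1/2*a_4 + 1/5*a_5

Substituting a_1 = 1 and a_5 = 0, rearrange to (I - Q) a = r where r[i] = P(i -> 1):
  [9/10, -3/5, 0] . (a_2, a_3, a_4) = 1/10
  [-1/5, 7/10, -3/10] . (a_2, a_3, a_4) = 1/5
  [-1/10, 0, 1/2] . (a_2, a_3, a_4) = 1/5

Solving yields:
  a_2 = 131/237
  a_3 = 157/237
  a_4 = 121/237

Starting state is 3, so the absorption probability is a_3 = 157/237.

Answer: 157/237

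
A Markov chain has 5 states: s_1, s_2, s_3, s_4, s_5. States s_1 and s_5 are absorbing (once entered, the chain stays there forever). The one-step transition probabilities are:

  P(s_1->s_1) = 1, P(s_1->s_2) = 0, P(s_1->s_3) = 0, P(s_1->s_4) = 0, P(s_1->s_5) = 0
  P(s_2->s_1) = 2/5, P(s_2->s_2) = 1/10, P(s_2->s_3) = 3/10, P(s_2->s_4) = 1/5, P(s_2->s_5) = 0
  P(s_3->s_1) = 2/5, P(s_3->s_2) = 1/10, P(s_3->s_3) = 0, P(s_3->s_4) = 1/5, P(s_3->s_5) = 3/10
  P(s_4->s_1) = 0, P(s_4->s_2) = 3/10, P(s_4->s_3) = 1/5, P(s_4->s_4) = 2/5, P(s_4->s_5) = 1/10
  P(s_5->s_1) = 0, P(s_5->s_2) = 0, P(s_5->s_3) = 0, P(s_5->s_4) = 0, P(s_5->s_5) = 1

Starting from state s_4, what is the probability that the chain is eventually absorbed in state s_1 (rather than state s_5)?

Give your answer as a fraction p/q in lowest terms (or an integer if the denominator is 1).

Let a_i = P(absorbed in s_1 | start in state i).
Boundary conditions: a_s_1 = 1, a_s_5 = 0.
For each transient state i, a_i = sum_j P(i->j) * a_j:
  a_s_2 = 2/5*a_s_1 + 1/10*a_s_2 + 3/10*a_s_3 + 1/5*a_s_4 + 0*a_s_5
  a_s_3 = 2/5*a_s_1 + 1/10*a_s_2 + 0*a_s_3 + 1/5*a_s_4 + 3/10*a_s_5
  a_s_4 = 0*a_s_1 + 3/10*a_s_2 + 1/5*a_s_3 + 2/5*a_s_4 + 1/10*a_s_5

Substituting a_s_1 = 1 and a_s_5 = 0, rearrange to (I - Q) a = r where r[i] = P(i -> s_1):
  [9/10, -3/10, -1/5] . (a_s_2, a_s_3, a_s_4) = 2/5
  [-1/10, 1, -1/5] . (a_s_2, a_s_3, a_s_4) = 2/5
  [-3/10, -1/5, 3/5] . (a_s_2, a_s_3, a_s_4) = 0

Solving yields:
  a_s_2 = 78/101
  a_s_3 = 60/101
  a_s_4 = 59/101

Starting state is s_4, so the absorption probability is a_s_4 = 59/101.

Answer: 59/101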